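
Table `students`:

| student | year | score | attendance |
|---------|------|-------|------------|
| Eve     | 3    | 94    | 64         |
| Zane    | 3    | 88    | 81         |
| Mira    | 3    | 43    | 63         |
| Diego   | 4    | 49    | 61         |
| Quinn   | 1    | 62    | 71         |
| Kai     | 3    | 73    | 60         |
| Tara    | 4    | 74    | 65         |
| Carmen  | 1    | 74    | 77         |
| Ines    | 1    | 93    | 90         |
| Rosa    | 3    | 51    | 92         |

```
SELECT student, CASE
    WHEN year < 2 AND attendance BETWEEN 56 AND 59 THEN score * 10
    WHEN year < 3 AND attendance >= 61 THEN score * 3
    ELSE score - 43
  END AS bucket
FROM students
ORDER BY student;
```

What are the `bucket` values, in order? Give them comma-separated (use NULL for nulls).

222, 6, 51, 279, 30, 0, 186, 8, 31, 45

student=Carmen: year < 3 AND attendance >= 61 → 222
student=Diego: ELSE → 6
student=Eve: ELSE → 51
student=Ines: year < 3 AND attendance >= 61 → 279
student=Kai: ELSE → 30
student=Mira: ELSE → 0
student=Quinn: year < 3 AND attendance >= 61 → 186
student=Rosa: ELSE → 8
student=Tara: ELSE → 31
student=Zane: ELSE → 45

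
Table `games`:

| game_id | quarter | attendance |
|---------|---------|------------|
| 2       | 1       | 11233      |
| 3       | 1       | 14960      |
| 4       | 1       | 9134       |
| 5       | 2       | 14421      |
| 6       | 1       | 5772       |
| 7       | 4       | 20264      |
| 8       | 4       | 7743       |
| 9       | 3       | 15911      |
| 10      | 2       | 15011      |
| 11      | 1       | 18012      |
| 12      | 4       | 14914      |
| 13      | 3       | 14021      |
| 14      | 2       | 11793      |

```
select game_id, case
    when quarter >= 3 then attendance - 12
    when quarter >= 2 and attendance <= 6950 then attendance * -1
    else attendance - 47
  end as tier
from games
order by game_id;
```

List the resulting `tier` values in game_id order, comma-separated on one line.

game_id=2: ELSE → 11186
game_id=3: ELSE → 14913
game_id=4: ELSE → 9087
game_id=5: ELSE → 14374
game_id=6: ELSE → 5725
game_id=7: quarter >= 3 → 20252
game_id=8: quarter >= 3 → 7731
game_id=9: quarter >= 3 → 15899
game_id=10: ELSE → 14964
game_id=11: ELSE → 17965
game_id=12: quarter >= 3 → 14902
game_id=13: quarter >= 3 → 14009
game_id=14: ELSE → 11746

11186, 14913, 9087, 14374, 5725, 20252, 7731, 15899, 14964, 17965, 14902, 14009, 11746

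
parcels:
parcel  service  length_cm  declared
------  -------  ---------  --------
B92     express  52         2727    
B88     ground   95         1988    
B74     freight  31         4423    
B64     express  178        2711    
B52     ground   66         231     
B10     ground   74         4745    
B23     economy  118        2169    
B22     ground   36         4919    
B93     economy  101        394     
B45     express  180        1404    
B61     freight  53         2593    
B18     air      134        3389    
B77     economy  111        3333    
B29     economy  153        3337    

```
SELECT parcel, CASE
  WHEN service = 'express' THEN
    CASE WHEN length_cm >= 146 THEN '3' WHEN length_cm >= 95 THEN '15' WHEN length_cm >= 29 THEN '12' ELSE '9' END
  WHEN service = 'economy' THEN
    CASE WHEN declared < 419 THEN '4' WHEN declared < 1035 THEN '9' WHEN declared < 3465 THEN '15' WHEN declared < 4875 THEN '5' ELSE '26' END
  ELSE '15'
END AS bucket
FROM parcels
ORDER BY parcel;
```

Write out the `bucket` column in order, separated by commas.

15, 15, 15, 15, 15, 3, 15, 15, 3, 15, 15, 15, 12, 4

parcel=B10: service='ground' → outer ELSE → 15
parcel=B18: service='air' → outer ELSE → 15
parcel=B22: service='ground' → outer ELSE → 15
parcel=B23: service='economy' → inner[declared < 3465] → 15
parcel=B29: service='economy' → inner[declared < 3465] → 15
parcel=B45: service='express' → inner[length_cm >= 146] → 3
parcel=B52: service='ground' → outer ELSE → 15
parcel=B61: service='freight' → outer ELSE → 15
parcel=B64: service='express' → inner[length_cm >= 146] → 3
parcel=B74: service='freight' → outer ELSE → 15
parcel=B77: service='economy' → inner[declared < 3465] → 15
parcel=B88: service='ground' → outer ELSE → 15
parcel=B92: service='express' → inner[length_cm >= 29] → 12
parcel=B93: service='economy' → inner[declared < 419] → 4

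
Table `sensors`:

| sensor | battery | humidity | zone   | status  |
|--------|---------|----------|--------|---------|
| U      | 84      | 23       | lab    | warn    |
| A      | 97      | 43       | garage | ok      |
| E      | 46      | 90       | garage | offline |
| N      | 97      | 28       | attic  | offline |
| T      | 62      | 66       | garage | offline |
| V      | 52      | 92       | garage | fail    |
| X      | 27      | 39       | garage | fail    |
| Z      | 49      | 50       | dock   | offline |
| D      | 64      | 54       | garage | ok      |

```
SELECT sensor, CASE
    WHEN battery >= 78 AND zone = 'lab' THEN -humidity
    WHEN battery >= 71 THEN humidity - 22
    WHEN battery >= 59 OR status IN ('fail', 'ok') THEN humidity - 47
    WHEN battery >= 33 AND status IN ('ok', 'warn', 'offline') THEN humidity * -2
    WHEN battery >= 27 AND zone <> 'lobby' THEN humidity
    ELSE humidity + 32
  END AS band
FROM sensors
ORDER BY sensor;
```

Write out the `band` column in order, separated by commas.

sensor=A: battery >= 71 → 21
sensor=D: battery >= 59 OR status IN ('fail', 'ok') → 7
sensor=E: battery >= 33 AND status IN ('ok', 'warn', 'offline') → -180
sensor=N: battery >= 71 → 6
sensor=T: battery >= 59 OR status IN ('fail', 'ok') → 19
sensor=U: battery >= 78 AND zone = 'lab' → -23
sensor=V: battery >= 59 OR status IN ('fail', 'ok') → 45
sensor=X: battery >= 59 OR status IN ('fail', 'ok') → -8
sensor=Z: battery >= 33 AND status IN ('ok', 'warn', 'offline') → -100

21, 7, -180, 6, 19, -23, 45, -8, -100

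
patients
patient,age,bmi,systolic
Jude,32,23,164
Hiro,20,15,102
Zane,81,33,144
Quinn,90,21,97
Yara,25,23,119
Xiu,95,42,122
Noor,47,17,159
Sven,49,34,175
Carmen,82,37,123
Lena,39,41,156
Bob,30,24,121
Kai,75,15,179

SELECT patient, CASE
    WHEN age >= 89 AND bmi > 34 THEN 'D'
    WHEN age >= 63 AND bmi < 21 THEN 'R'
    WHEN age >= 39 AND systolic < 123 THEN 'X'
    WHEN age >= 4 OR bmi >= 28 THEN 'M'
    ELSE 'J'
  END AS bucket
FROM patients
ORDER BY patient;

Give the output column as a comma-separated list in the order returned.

M, M, M, M, R, M, M, X, M, D, M, M

patient=Bob: age >= 4 OR bmi >= 28 → M
patient=Carmen: age >= 4 OR bmi >= 28 → M
patient=Hiro: age >= 4 OR bmi >= 28 → M
patient=Jude: age >= 4 OR bmi >= 28 → M
patient=Kai: age >= 63 AND bmi < 21 → R
patient=Lena: age >= 4 OR bmi >= 28 → M
patient=Noor: age >= 4 OR bmi >= 28 → M
patient=Quinn: age >= 39 AND systolic < 123 → X
patient=Sven: age >= 4 OR bmi >= 28 → M
patient=Xiu: age >= 89 AND bmi > 34 → D
patient=Yara: age >= 4 OR bmi >= 28 → M
patient=Zane: age >= 4 OR bmi >= 28 → M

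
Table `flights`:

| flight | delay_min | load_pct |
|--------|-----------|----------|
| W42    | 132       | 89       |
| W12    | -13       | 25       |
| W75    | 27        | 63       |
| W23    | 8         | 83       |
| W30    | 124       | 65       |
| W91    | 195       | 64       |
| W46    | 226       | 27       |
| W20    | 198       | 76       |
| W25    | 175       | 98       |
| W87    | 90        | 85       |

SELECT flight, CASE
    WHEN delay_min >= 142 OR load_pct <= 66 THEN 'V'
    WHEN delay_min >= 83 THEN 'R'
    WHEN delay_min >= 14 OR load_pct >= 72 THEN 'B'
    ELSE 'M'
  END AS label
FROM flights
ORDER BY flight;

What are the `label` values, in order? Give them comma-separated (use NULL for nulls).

flight=W12: delay_min >= 142 OR load_pct <= 66 → V
flight=W20: delay_min >= 142 OR load_pct <= 66 → V
flight=W23: delay_min >= 14 OR load_pct >= 72 → B
flight=W25: delay_min >= 142 OR load_pct <= 66 → V
flight=W30: delay_min >= 142 OR load_pct <= 66 → V
flight=W42: delay_min >= 83 → R
flight=W46: delay_min >= 142 OR load_pct <= 66 → V
flight=W75: delay_min >= 142 OR load_pct <= 66 → V
flight=W87: delay_min >= 83 → R
flight=W91: delay_min >= 142 OR load_pct <= 66 → V

V, V, B, V, V, R, V, V, R, V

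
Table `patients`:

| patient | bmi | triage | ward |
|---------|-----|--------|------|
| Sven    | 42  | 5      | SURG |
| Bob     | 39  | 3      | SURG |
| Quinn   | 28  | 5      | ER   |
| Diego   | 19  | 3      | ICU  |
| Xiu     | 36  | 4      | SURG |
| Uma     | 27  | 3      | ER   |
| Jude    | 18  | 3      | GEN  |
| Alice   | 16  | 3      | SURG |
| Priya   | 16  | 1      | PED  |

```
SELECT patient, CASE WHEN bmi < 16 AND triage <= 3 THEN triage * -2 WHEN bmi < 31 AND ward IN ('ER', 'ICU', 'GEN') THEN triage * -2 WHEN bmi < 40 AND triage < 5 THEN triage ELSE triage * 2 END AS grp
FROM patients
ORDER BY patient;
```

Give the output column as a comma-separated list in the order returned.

patient=Alice: bmi < 40 AND triage < 5 → 3
patient=Bob: bmi < 40 AND triage < 5 → 3
patient=Diego: bmi < 31 AND ward IN ('ER', 'ICU', 'GEN') → -6
patient=Jude: bmi < 31 AND ward IN ('ER', 'ICU', 'GEN') → -6
patient=Priya: bmi < 40 AND triage < 5 → 1
patient=Quinn: bmi < 31 AND ward IN ('ER', 'ICU', 'GEN') → -10
patient=Sven: ELSE → 10
patient=Uma: bmi < 31 AND ward IN ('ER', 'ICU', 'GEN') → -6
patient=Xiu: bmi < 40 AND triage < 5 → 4

3, 3, -6, -6, 1, -10, 10, -6, 4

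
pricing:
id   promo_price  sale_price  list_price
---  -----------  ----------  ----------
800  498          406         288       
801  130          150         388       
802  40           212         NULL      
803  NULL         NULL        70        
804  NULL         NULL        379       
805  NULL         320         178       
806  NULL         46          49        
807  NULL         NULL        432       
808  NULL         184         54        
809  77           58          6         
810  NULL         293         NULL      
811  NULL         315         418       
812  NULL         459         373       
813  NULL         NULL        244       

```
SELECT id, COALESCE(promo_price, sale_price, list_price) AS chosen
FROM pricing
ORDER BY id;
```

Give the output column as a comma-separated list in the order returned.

498, 130, 40, 70, 379, 320, 46, 432, 184, 77, 293, 315, 459, 244

id=800: promo_price=498 → 498
id=801: promo_price=130 → 130
id=802: promo_price=40 → 40
id=803: promo_price=NULL, sale_price=NULL, list_price=70 → 70
id=804: promo_price=NULL, sale_price=NULL, list_price=379 → 379
id=805: promo_price=NULL, sale_price=320 → 320
id=806: promo_price=NULL, sale_price=46 → 46
id=807: promo_price=NULL, sale_price=NULL, list_price=432 → 432
id=808: promo_price=NULL, sale_price=184 → 184
id=809: promo_price=77 → 77
id=810: promo_price=NULL, sale_price=293 → 293
id=811: promo_price=NULL, sale_price=315 → 315
id=812: promo_price=NULL, sale_price=459 → 459
id=813: promo_price=NULL, sale_price=NULL, list_price=244 → 244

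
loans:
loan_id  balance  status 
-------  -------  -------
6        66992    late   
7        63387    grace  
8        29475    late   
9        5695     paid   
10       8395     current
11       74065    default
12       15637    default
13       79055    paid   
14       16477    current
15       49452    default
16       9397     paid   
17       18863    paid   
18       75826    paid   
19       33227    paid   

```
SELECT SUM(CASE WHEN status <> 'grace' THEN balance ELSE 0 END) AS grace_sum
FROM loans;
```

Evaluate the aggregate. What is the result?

482556

loan_id=6: ✓ → 66992
loan_id=7: ✗
loan_id=8: ✓ → 29475
loan_id=9: ✓ → 5695
loan_id=10: ✓ → 8395
loan_id=11: ✓ → 74065
loan_id=12: ✓ → 15637
loan_id=13: ✓ → 79055
loan_id=14: ✓ → 16477
loan_id=15: ✓ → 49452
loan_id=16: ✓ → 9397
loan_id=17: ✓ → 18863
loan_id=18: ✓ → 75826
loan_id=19: ✓ → 33227
grace_sum = 66992 + 29475 + 5695 + 8395 + 74065 + 15637 + 79055 + 16477 + 49452 + 9397 + 18863 + 75826 + 33227 = 482556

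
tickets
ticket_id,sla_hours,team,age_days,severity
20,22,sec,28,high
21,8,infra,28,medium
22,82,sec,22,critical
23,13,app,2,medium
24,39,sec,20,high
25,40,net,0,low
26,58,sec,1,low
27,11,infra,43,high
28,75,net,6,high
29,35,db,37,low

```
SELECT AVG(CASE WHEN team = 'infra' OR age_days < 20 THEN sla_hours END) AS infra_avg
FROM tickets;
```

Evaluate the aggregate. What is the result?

ticket_id=20: ✗
ticket_id=21: ✓ → 8
ticket_id=22: ✗
ticket_id=23: ✓ → 13
ticket_id=24: ✗
ticket_id=25: ✓ → 40
ticket_id=26: ✓ → 58
ticket_id=27: ✓ → 11
ticket_id=28: ✓ → 75
ticket_id=29: ✗
infra_avg = (8 + 13 + 40 + 58 + 11 + 75) / 6 = 34.1666666667

34.1666666667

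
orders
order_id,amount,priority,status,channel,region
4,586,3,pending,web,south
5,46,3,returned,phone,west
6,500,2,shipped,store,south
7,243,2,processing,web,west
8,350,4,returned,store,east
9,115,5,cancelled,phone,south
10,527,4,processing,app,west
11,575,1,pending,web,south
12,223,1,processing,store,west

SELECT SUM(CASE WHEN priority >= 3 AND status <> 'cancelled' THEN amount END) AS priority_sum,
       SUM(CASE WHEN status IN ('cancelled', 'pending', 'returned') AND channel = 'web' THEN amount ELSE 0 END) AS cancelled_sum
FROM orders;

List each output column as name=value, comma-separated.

[priority_sum: priority >= 3 AND status <> 'cancelled']
order_id=4: ✓ → 586
order_id=5: ✓ → 46
order_id=6: ✗
order_id=7: ✗
order_id=8: ✓ → 350
order_id=9: ✗
order_id=10: ✓ → 527
order_id=11: ✗
order_id=12: ✗
priority_sum = 586 + 46 + 350 + 527 = 1509
—
[cancelled_sum: status IN ('cancelled', 'pending', 'returned') AND channel = 'web']
order_id=4: ✓ → 586
order_id=5: ✗
order_id=6: ✗
order_id=7: ✗
order_id=8: ✗
order_id=9: ✗
order_id=10: ✗
order_id=11: ✓ → 575
order_id=12: ✗
cancelled_sum = 586 + 575 = 1161

priority_sum=1509, cancelled_sum=1161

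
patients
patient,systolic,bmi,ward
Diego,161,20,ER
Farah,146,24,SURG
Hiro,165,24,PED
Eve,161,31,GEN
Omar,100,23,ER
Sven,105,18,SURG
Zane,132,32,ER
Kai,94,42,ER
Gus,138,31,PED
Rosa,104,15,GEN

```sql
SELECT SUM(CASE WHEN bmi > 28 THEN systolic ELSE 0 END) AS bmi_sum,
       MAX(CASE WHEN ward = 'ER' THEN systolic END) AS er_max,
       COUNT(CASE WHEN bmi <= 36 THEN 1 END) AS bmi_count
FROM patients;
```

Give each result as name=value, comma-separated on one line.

[bmi_sum: bmi > 28]
patient=Diego: ✗
patient=Farah: ✗
patient=Hiro: ✗
patient=Eve: ✓ → 161
patient=Omar: ✗
patient=Sven: ✗
patient=Zane: ✓ → 132
patient=Kai: ✓ → 94
patient=Gus: ✓ → 138
patient=Rosa: ✗
bmi_sum = 161 + 132 + 94 + 138 = 525
—
[er_max: ward = 'ER']
patient=Diego: ✓ → 161
patient=Farah: ✗
patient=Hiro: ✗
patient=Eve: ✗
patient=Omar: ✓ → 100
patient=Sven: ✗
patient=Zane: ✓ → 132
patient=Kai: ✓ → 94
patient=Gus: ✗
patient=Rosa: ✗
er_max = MAX(161, 100, 132, 94) = 161
—
[bmi_count: bmi <= 36]
patient=Diego: ✓ → 1
patient=Farah: ✓ → 1
patient=Hiro: ✓ → 1
patient=Eve: ✓ → 1
patient=Omar: ✓ → 1
patient=Sven: ✓ → 1
patient=Zane: ✓ → 1
patient=Kai: ✗
patient=Gus: ✓ → 1
patient=Rosa: ✓ → 1
bmi_count = COUNT(1, 1, 1, 1, 1, 1, 1, 1, 1) = 9

bmi_sum=525, er_max=161, bmi_count=9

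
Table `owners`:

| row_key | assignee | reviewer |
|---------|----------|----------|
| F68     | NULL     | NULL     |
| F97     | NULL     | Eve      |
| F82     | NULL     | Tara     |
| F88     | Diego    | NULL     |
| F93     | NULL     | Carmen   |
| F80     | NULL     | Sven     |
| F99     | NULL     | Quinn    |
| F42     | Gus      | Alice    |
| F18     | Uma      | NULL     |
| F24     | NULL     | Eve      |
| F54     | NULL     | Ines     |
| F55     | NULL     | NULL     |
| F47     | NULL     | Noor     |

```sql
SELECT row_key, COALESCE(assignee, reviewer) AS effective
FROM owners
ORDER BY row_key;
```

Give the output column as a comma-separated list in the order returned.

row_key=F18: assignee=Uma → Uma
row_key=F24: assignee=NULL, reviewer=Eve → Eve
row_key=F42: assignee=Gus → Gus
row_key=F47: assignee=NULL, reviewer=Noor → Noor
row_key=F54: assignee=NULL, reviewer=Ines → Ines
row_key=F55: assignee=NULL, reviewer=NULL (all NULL) → NULL
row_key=F68: assignee=NULL, reviewer=NULL (all NULL) → NULL
row_key=F80: assignee=NULL, reviewer=Sven → Sven
row_key=F82: assignee=NULL, reviewer=Tara → Tara
row_key=F88: assignee=Diego → Diego
row_key=F93: assignee=NULL, reviewer=Carmen → Carmen
row_key=F97: assignee=NULL, reviewer=Eve → Eve
row_key=F99: assignee=NULL, reviewer=Quinn → Quinn

Uma, Eve, Gus, Noor, Ines, NULL, NULL, Sven, Tara, Diego, Carmen, Eve, Quinn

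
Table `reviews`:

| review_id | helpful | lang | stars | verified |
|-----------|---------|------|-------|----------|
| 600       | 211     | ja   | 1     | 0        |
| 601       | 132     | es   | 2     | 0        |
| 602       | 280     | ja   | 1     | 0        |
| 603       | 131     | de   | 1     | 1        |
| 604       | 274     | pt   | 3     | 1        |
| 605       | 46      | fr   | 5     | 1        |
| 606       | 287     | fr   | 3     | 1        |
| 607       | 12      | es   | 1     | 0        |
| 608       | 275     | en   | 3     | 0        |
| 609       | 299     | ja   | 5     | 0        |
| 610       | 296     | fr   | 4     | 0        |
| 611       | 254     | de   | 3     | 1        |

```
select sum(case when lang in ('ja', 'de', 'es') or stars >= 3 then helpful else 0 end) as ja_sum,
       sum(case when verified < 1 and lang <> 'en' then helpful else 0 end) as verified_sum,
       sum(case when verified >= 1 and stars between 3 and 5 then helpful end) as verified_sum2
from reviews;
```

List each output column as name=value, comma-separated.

[ja_sum: lang in ('ja', 'de', 'es') or stars >= 3]
review_id=600: ✓ → 211
review_id=601: ✓ → 132
review_id=602: ✓ → 280
review_id=603: ✓ → 131
review_id=604: ✓ → 274
review_id=605: ✓ → 46
review_id=606: ✓ → 287
review_id=607: ✓ → 12
review_id=608: ✓ → 275
review_id=609: ✓ → 299
review_id=610: ✓ → 296
review_id=611: ✓ → 254
ja_sum = 211 + 132 + 280 + 131 + 274 + 46 + 287 + 12 + 275 + 299 + 296 + 254 = 2497
—
[verified_sum: verified < 1 and lang <> 'en']
review_id=600: ✓ → 211
review_id=601: ✓ → 132
review_id=602: ✓ → 280
review_id=603: ✗
review_id=604: ✗
review_id=605: ✗
review_id=606: ✗
review_id=607: ✓ → 12
review_id=608: ✗
review_id=609: ✓ → 299
review_id=610: ✓ → 296
review_id=611: ✗
verified_sum = 211 + 132 + 280 + 12 + 299 + 296 = 1230
—
[verified_sum2: verified >= 1 and stars between 3 and 5]
review_id=600: ✗
review_id=601: ✗
review_id=602: ✗
review_id=603: ✗
review_id=604: ✓ → 274
review_id=605: ✓ → 46
review_id=606: ✓ → 287
review_id=607: ✗
review_id=608: ✗
review_id=609: ✗
review_id=610: ✗
review_id=611: ✓ → 254
verified_sum2 = 274 + 46 + 287 + 254 = 861

ja_sum=2497, verified_sum=1230, verified_sum2=861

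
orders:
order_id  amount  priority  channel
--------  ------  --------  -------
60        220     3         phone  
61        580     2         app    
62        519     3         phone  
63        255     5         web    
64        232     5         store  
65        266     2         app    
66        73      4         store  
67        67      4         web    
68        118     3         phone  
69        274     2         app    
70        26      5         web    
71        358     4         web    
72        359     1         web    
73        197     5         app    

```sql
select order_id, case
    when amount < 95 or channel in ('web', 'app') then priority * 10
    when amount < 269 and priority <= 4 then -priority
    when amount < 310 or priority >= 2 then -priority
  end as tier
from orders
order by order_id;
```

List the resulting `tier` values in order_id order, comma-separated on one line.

order_id=60: amount < 269 and priority <= 4 → -3
order_id=61: amount < 95 or channel in ('web', 'app') → 20
order_id=62: amount < 310 or priority >= 2 → -3
order_id=63: amount < 95 or channel in ('web', 'app') → 50
order_id=64: amount < 310 or priority >= 2 → -5
order_id=65: amount < 95 or channel in ('web', 'app') → 20
order_id=66: amount < 95 or channel in ('web', 'app') → 40
order_id=67: amount < 95 or channel in ('web', 'app') → 40
order_id=68: amount < 269 and priority <= 4 → -3
order_id=69: amount < 95 or channel in ('web', 'app') → 20
order_id=70: amount < 95 or channel in ('web', 'app') → 50
order_id=71: amount < 95 or channel in ('web', 'app') → 40
order_id=72: amount < 95 or channel in ('web', 'app') → 10
order_id=73: amount < 95 or channel in ('web', 'app') → 50

-3, 20, -3, 50, -5, 20, 40, 40, -3, 20, 50, 40, 10, 50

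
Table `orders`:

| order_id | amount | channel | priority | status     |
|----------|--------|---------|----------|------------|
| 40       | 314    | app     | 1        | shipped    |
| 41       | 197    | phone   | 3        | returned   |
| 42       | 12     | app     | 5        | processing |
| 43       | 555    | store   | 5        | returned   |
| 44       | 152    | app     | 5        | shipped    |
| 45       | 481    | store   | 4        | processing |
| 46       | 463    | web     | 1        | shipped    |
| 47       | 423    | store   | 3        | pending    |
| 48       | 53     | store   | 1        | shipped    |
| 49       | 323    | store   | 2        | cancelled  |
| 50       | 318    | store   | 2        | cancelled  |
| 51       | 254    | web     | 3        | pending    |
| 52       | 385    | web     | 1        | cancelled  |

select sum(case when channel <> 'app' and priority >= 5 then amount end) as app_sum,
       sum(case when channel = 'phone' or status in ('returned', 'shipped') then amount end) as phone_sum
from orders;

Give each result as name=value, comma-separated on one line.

[app_sum: channel <> 'app' and priority >= 5]
order_id=40: ✗
order_id=41: ✗
order_id=42: ✗
order_id=43: ✓ → 555
order_id=44: ✗
order_id=45: ✗
order_id=46: ✗
order_id=47: ✗
order_id=48: ✗
order_id=49: ✗
order_id=50: ✗
order_id=51: ✗
order_id=52: ✗
app_sum = 555
—
[phone_sum: channel = 'phone' or status in ('returned', 'shipped')]
order_id=40: ✓ → 314
order_id=41: ✓ → 197
order_id=42: ✗
order_id=43: ✓ → 555
order_id=44: ✓ → 152
order_id=45: ✗
order_id=46: ✓ → 463
order_id=47: ✗
order_id=48: ✓ → 53
order_id=49: ✗
order_id=50: ✗
order_id=51: ✗
order_id=52: ✗
phone_sum = 314 + 197 + 555 + 152 + 463 + 53 = 1734

app_sum=555, phone_sum=1734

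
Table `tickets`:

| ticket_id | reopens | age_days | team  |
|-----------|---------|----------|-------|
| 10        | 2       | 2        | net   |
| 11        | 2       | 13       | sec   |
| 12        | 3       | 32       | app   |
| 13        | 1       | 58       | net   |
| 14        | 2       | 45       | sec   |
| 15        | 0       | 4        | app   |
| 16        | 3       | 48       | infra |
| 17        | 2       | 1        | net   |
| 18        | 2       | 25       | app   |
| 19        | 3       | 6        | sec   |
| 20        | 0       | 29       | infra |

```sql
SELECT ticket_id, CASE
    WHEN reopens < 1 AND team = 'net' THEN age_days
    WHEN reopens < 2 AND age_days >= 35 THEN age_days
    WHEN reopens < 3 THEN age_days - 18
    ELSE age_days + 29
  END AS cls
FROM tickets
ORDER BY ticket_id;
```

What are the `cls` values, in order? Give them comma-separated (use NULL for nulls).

-16, -5, 61, 58, 27, -14, 77, -17, 7, 35, 11

ticket_id=10: reopens < 3 → -16
ticket_id=11: reopens < 3 → -5
ticket_id=12: ELSE → 61
ticket_id=13: reopens < 2 AND age_days >= 35 → 58
ticket_id=14: reopens < 3 → 27
ticket_id=15: reopens < 3 → -14
ticket_id=16: ELSE → 77
ticket_id=17: reopens < 3 → -17
ticket_id=18: reopens < 3 → 7
ticket_id=19: ELSE → 35
ticket_id=20: reopens < 3 → 11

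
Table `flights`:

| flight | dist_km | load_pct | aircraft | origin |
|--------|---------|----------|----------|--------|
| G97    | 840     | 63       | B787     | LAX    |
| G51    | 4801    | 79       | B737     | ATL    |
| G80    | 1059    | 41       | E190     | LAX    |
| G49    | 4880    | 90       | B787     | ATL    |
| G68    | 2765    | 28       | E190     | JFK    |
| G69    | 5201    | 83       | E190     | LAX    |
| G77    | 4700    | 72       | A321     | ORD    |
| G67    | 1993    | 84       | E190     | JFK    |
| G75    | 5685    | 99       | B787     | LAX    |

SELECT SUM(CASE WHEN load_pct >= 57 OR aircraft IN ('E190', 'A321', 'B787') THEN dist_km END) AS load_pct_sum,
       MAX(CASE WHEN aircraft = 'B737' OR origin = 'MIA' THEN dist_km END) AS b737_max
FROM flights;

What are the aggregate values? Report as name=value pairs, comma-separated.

[load_pct_sum: load_pct >= 57 OR aircraft IN ('E190', 'A321', 'B787')]
flight=G97: ✓ → 840
flight=G51: ✓ → 4801
flight=G80: ✓ → 1059
flight=G49: ✓ → 4880
flight=G68: ✓ → 2765
flight=G69: ✓ → 5201
flight=G77: ✓ → 4700
flight=G67: ✓ → 1993
flight=G75: ✓ → 5685
load_pct_sum = 840 + 4801 + 1059 + 4880 + 2765 + 5201 + 4700 + 1993 + 5685 = 31924
—
[b737_max: aircraft = 'B737' OR origin = 'MIA']
flight=G97: ✗
flight=G51: ✓ → 4801
flight=G80: ✗
flight=G49: ✗
flight=G68: ✗
flight=G69: ✗
flight=G77: ✗
flight=G67: ✗
flight=G75: ✗
b737_max = MAX(4801) = 4801

load_pct_sum=31924, b737_max=4801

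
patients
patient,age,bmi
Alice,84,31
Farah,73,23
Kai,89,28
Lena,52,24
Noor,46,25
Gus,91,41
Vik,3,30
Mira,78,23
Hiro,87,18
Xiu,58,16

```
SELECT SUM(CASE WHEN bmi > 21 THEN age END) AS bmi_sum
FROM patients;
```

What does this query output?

516

patient=Alice: ✓ → 84
patient=Farah: ✓ → 73
patient=Kai: ✓ → 89
patient=Lena: ✓ → 52
patient=Noor: ✓ → 46
patient=Gus: ✓ → 91
patient=Vik: ✓ → 3
patient=Mira: ✓ → 78
patient=Hiro: ✗
patient=Xiu: ✗
bmi_sum = 84 + 73 + 89 + 52 + 46 + 91 + 3 + 78 = 516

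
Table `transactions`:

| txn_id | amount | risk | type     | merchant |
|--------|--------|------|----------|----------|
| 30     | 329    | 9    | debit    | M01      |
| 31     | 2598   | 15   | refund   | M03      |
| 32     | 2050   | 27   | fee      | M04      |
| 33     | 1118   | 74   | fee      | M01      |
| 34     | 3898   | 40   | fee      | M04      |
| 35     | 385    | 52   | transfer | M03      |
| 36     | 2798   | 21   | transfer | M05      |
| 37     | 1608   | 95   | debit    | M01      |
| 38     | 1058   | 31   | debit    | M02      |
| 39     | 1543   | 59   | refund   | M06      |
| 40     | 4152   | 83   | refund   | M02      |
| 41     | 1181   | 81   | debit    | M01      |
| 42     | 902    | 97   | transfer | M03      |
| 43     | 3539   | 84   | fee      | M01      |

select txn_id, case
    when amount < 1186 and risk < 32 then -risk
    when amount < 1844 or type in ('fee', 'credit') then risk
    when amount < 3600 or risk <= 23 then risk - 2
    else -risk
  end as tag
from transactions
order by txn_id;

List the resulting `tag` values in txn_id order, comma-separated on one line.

txn_id=30: amount < 1186 and risk < 32 → -9
txn_id=31: amount < 3600 or risk <= 23 → 13
txn_id=32: amount < 1844 or type in ('fee', 'credit') → 27
txn_id=33: amount < 1844 or type in ('fee', 'credit') → 74
txn_id=34: amount < 1844 or type in ('fee', 'credit') → 40
txn_id=35: amount < 1844 or type in ('fee', 'credit') → 52
txn_id=36: amount < 3600 or risk <= 23 → 19
txn_id=37: amount < 1844 or type in ('fee', 'credit') → 95
txn_id=38: amount < 1186 and risk < 32 → -31
txn_id=39: amount < 1844 or type in ('fee', 'credit') → 59
txn_id=40: ELSE → -83
txn_id=41: amount < 1844 or type in ('fee', 'credit') → 81
txn_id=42: amount < 1844 or type in ('fee', 'credit') → 97
txn_id=43: amount < 1844 or type in ('fee', 'credit') → 84

-9, 13, 27, 74, 40, 52, 19, 95, -31, 59, -83, 81, 97, 84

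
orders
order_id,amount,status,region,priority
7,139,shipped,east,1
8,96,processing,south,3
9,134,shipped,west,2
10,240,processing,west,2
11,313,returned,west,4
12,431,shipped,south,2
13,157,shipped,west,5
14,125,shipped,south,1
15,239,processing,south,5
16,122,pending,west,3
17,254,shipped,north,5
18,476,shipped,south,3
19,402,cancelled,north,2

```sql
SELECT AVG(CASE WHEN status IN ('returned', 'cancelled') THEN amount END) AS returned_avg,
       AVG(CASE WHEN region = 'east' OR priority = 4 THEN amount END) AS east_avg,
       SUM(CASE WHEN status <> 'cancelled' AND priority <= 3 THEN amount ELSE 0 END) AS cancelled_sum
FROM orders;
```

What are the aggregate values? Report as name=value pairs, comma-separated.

[returned_avg: status IN ('returned', 'cancelled')]
order_id=7: ✗
order_id=8: ✗
order_id=9: ✗
order_id=10: ✗
order_id=11: ✓ → 313
order_id=12: ✗
order_id=13: ✗
order_id=14: ✗
order_id=15: ✗
order_id=16: ✗
order_id=17: ✗
order_id=18: ✗
order_id=19: ✓ → 402
returned_avg = (313 + 402) / 2 = 357.5
—
[east_avg: region = 'east' OR priority = 4]
order_id=7: ✓ → 139
order_id=8: ✗
order_id=9: ✗
order_id=10: ✗
order_id=11: ✓ → 313
order_id=12: ✗
order_id=13: ✗
order_id=14: ✗
order_id=15: ✗
order_id=16: ✗
order_id=17: ✗
order_id=18: ✗
order_id=19: ✗
east_avg = (139 + 313) / 2 = 226
—
[cancelled_sum: status <> 'cancelled' AND priority <= 3]
order_id=7: ✓ → 139
order_id=8: ✓ → 96
order_id=9: ✓ → 134
order_id=10: ✓ → 240
order_id=11: ✗
order_id=12: ✓ → 431
order_id=13: ✗
order_id=14: ✓ → 125
order_id=15: ✗
order_id=16: ✓ → 122
order_id=17: ✗
order_id=18: ✓ → 476
order_id=19: ✗
cancelled_sum = 139 + 96 + 134 + 240 + 431 + 125 + 122 + 476 = 1763

returned_avg=357.5, east_avg=226, cancelled_sum=1763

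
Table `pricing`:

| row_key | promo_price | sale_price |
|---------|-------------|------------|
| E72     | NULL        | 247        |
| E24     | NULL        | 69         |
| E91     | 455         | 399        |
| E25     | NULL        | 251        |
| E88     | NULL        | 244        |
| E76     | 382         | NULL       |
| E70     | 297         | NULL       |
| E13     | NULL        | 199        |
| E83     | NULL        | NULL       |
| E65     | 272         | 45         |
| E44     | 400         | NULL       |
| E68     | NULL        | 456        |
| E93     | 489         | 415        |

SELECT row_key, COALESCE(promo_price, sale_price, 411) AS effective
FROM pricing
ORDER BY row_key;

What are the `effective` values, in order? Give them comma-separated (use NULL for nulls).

199, 69, 251, 400, 272, 456, 297, 247, 382, 411, 244, 455, 489

row_key=E13: promo_price=NULL, sale_price=199 → 199
row_key=E24: promo_price=NULL, sale_price=69 → 69
row_key=E25: promo_price=NULL, sale_price=251 → 251
row_key=E44: promo_price=400 → 400
row_key=E65: promo_price=272 → 272
row_key=E68: promo_price=NULL, sale_price=456 → 456
row_key=E70: promo_price=297 → 297
row_key=E72: promo_price=NULL, sale_price=247 → 247
row_key=E76: promo_price=382 → 382
row_key=E83: promo_price=NULL, sale_price=NULL, → literal 411 → 411
row_key=E88: promo_price=NULL, sale_price=244 → 244
row_key=E91: promo_price=455 → 455
row_key=E93: promo_price=489 → 489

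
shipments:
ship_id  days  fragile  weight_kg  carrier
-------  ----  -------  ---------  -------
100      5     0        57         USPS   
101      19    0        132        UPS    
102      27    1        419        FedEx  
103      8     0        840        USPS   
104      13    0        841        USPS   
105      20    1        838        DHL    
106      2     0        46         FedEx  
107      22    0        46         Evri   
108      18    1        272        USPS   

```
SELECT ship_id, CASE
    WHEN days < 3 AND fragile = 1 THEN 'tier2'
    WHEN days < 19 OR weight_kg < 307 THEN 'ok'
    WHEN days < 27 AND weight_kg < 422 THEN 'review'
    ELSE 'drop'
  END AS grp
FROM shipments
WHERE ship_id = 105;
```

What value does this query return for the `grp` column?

ship_id = 105: days=20, fragile=1, weight_kg=838, carrier=DHL.
days < 3 AND fragile = 1 → false
days < 19 OR weight_kg < 307 → false
days < 27 AND weight_kg < 422 → false
No prior WHEN matched → ELSE → drop

drop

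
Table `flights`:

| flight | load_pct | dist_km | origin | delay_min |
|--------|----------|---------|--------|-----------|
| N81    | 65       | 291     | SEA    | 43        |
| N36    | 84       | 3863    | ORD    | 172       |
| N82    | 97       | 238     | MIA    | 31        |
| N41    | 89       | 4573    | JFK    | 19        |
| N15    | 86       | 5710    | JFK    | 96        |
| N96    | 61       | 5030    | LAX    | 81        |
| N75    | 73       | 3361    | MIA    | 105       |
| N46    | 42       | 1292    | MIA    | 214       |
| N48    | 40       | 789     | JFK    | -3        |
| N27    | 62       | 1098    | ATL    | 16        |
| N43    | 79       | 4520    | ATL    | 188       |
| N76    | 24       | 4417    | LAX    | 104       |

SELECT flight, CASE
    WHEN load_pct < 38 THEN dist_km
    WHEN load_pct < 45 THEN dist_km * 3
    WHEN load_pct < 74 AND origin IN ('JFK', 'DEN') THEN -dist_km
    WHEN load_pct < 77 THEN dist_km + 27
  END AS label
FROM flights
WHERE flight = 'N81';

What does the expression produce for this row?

flight = N81: load_pct=65, dist_km=291, origin=SEA, delay_min=43.
load_pct < 38 → false
load_pct < 45 → false
load_pct < 74 AND origin IN ('JFK', 'DEN') → false
load_pct < 77 → true → 318

318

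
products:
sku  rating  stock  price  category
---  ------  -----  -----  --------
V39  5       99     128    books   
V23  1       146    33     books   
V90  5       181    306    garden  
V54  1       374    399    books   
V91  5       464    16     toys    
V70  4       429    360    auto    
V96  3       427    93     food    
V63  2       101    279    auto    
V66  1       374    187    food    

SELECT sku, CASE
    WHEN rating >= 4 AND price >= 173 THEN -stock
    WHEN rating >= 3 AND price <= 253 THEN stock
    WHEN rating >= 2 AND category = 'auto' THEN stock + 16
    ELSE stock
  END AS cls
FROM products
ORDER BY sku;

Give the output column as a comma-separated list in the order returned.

146, 99, 374, 117, 374, -429, -181, 464, 427

sku=V23: ELSE → 146
sku=V39: rating >= 3 AND price <= 253 → 99
sku=V54: ELSE → 374
sku=V63: rating >= 2 AND category = 'auto' → 117
sku=V66: ELSE → 374
sku=V70: rating >= 4 AND price >= 173 → -429
sku=V90: rating >= 4 AND price >= 173 → -181
sku=V91: rating >= 3 AND price <= 253 → 464
sku=V96: rating >= 3 AND price <= 253 → 427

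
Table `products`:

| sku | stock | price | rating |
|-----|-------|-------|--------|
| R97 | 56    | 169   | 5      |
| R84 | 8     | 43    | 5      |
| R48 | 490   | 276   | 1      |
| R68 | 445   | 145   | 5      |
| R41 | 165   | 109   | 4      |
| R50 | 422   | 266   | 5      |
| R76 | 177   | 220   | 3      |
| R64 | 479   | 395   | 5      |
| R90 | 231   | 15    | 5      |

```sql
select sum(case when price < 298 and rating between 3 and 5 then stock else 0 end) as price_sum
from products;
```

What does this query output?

sku=R97: ✓ → 56
sku=R84: ✓ → 8
sku=R48: ✗
sku=R68: ✓ → 445
sku=R41: ✓ → 165
sku=R50: ✓ → 422
sku=R76: ✓ → 177
sku=R64: ✗
sku=R90: ✓ → 231
price_sum = 56 + 8 + 445 + 165 + 422 + 177 + 231 = 1504

1504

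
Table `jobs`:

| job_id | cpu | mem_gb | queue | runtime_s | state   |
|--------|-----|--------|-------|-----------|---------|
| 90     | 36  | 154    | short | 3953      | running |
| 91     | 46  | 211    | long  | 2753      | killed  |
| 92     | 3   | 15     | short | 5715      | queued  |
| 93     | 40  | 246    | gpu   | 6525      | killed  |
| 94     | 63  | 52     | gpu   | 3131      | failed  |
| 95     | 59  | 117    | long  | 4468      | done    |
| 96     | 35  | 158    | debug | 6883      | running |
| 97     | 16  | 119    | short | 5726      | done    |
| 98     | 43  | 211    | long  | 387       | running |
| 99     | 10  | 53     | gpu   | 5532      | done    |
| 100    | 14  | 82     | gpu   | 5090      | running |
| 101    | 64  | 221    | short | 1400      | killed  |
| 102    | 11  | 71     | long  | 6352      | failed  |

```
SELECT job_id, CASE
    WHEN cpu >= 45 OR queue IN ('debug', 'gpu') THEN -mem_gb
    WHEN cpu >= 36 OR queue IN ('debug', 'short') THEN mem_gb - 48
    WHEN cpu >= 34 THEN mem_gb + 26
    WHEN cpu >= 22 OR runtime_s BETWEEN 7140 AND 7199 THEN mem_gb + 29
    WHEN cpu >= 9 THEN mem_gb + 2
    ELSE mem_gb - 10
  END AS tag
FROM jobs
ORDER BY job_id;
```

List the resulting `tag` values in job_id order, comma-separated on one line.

106, -211, -33, -246, -52, -117, -158, 71, 163, -53, -82, -221, 73

job_id=90: cpu >= 36 OR queue IN ('debug', 'short') → 106
job_id=91: cpu >= 45 OR queue IN ('debug', 'gpu') → -211
job_id=92: cpu >= 36 OR queue IN ('debug', 'short') → -33
job_id=93: cpu >= 45 OR queue IN ('debug', 'gpu') → -246
job_id=94: cpu >= 45 OR queue IN ('debug', 'gpu') → -52
job_id=95: cpu >= 45 OR queue IN ('debug', 'gpu') → -117
job_id=96: cpu >= 45 OR queue IN ('debug', 'gpu') → -158
job_id=97: cpu >= 36 OR queue IN ('debug', 'short') → 71
job_id=98: cpu >= 36 OR queue IN ('debug', 'short') → 163
job_id=99: cpu >= 45 OR queue IN ('debug', 'gpu') → -53
job_id=100: cpu >= 45 OR queue IN ('debug', 'gpu') → -82
job_id=101: cpu >= 45 OR queue IN ('debug', 'gpu') → -221
job_id=102: cpu >= 9 → 73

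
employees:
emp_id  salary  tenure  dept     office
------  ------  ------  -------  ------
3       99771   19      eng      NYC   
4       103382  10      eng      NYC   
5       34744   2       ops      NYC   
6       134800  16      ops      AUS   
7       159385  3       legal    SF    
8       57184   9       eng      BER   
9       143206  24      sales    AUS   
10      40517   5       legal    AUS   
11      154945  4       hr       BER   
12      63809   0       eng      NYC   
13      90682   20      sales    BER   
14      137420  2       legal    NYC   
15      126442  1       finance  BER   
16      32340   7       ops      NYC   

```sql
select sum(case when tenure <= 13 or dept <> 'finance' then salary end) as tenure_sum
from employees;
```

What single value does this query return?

emp_id=3: ✓ → 99771
emp_id=4: ✓ → 103382
emp_id=5: ✓ → 34744
emp_id=6: ✓ → 134800
emp_id=7: ✓ → 159385
emp_id=8: ✓ → 57184
emp_id=9: ✓ → 143206
emp_id=10: ✓ → 40517
emp_id=11: ✓ → 154945
emp_id=12: ✓ → 63809
emp_id=13: ✓ → 90682
emp_id=14: ✓ → 137420
emp_id=15: ✓ → 126442
emp_id=16: ✓ → 32340
tenure_sum = 99771 + 103382 + 34744 + 134800 + 159385 + 57184 + 143206 + 40517 + 154945 + 63809 + 90682 + 137420 + 126442 + 32340 = 1378627

1378627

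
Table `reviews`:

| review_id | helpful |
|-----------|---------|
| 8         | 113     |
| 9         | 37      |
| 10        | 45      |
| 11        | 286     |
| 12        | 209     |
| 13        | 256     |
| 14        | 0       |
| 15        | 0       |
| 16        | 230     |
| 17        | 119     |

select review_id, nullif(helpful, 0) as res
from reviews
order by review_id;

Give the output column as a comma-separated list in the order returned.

113, 37, 45, 286, 209, 256, NULL, NULL, 230, 119

review_id=8: helpful=113 vs 0: differ → 113
review_id=9: helpful=37 vs 0: differ → 37
review_id=10: helpful=45 vs 0: differ → 45
review_id=11: helpful=286 vs 0: differ → 286
review_id=12: helpful=209 vs 0: differ → 209
review_id=13: helpful=256 vs 0: differ → 256
review_id=14: helpful=0 vs 0: equal → NULL
review_id=15: helpful=0 vs 0: equal → NULL
review_id=16: helpful=230 vs 0: differ → 230
review_id=17: helpful=119 vs 0: differ → 119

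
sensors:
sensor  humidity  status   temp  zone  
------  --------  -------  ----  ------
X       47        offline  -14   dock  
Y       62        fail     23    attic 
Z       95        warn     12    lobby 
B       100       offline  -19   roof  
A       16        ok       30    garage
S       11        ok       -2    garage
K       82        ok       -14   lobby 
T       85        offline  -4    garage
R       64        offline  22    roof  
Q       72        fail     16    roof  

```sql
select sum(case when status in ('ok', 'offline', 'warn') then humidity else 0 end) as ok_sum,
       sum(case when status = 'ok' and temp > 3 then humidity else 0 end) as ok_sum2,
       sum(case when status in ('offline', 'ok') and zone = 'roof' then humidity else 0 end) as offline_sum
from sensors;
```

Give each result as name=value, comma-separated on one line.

[ok_sum: status in ('ok', 'offline', 'warn')]
sensor=X: ✓ → 47
sensor=Y: ✗
sensor=Z: ✓ → 95
sensor=B: ✓ → 100
sensor=A: ✓ → 16
sensor=S: ✓ → 11
sensor=K: ✓ → 82
sensor=T: ✓ → 85
sensor=R: ✓ → 64
sensor=Q: ✗
ok_sum = 47 + 95 + 100 + 16 + 11 + 82 + 85 + 64 = 500
—
[ok_sum2: status = 'ok' and temp > 3]
sensor=X: ✗
sensor=Y: ✗
sensor=Z: ✗
sensor=B: ✗
sensor=A: ✓ → 16
sensor=S: ✗
sensor=K: ✗
sensor=T: ✗
sensor=R: ✗
sensor=Q: ✗
ok_sum2 = 16
—
[offline_sum: status in ('offline', 'ok') and zone = 'roof']
sensor=X: ✗
sensor=Y: ✗
sensor=Z: ✗
sensor=B: ✓ → 100
sensor=A: ✗
sensor=S: ✗
sensor=K: ✗
sensor=T: ✗
sensor=R: ✓ → 64
sensor=Q: ✗
offline_sum = 100 + 64 = 164

ok_sum=500, ok_sum2=16, offline_sum=164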